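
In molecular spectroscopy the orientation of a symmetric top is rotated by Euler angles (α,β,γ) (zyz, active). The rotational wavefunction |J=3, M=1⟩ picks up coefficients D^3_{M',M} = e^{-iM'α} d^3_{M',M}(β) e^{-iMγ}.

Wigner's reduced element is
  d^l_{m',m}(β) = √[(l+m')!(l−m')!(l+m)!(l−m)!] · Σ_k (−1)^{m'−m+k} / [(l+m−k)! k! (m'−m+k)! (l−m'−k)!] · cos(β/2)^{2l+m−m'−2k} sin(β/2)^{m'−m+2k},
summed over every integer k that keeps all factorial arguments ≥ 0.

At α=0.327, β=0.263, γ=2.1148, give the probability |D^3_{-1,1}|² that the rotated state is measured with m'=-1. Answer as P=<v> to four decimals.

Split into d^3_{-1,1}(β=0.263) × two z-phases.
c=cos(0.263/2)=0.991366, s=sin(0.263/2)=0.131121; N=√[2·24·24·2]=48.000000
The bounds max(0,m−m')=2 and min(l+m,l−m')=4 give 3 terms
  k=2: (−1)^0·48.0000/(8)·0.9914^4·0.1311^2 = +0.099640
  k=3: (−1)^1·48.0000/(6)·0.9914^2·0.1311^4 = -0.002324
  k=4: (−1)^2·48.0000/(48)·0.9914^0·0.1311^6 = +0.000005
d^3_{-1,1}(0.263) = +0.099640 -0.002324 +0.000005 = +0.097321
|D^3_{-1,1}|² = |d^3_{-1,1}(β)|² = (+0.097321)² = 0.009471 (the z-rotation phases have unit modulus)

P=0.0095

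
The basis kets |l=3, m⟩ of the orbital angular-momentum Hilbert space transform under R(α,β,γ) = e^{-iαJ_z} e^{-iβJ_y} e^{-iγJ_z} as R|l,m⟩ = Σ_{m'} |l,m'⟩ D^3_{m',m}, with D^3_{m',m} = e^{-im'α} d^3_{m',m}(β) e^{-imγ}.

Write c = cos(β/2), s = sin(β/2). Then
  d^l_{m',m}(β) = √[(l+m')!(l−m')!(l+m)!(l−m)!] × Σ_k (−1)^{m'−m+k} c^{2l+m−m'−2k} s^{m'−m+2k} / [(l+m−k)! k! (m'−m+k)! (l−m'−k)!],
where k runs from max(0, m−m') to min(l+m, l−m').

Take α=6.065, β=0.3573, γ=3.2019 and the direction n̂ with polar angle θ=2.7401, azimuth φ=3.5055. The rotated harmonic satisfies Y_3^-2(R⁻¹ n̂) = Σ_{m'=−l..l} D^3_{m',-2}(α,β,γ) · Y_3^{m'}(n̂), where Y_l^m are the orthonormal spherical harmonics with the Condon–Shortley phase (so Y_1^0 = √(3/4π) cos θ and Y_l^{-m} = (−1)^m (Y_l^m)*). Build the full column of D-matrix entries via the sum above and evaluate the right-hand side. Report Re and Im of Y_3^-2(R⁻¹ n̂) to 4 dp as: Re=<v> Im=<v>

Need the full column D^3_{m',-2} for m'=−3..3 at α=6.065, β=0.3573, γ=3.2019.
cos(β/2)=0.984084, sin(β/2)=0.177701
d^3_{-3,-2}: single k=1 term ⇒ +0.401724;  D = +0.345807-0.204449i
d^3_{-2,-2}: k∈[0..1] ⇒ +0.908227 -0.148075 = +0.760152;  D = +0.722572-0.236054i
d^3_{-1,-2}: k∈[0..1] ⇒ -0.518624 +0.033822 = -0.484802;  D = -0.482496+0.047227i
d^3_{0,-2}: k∈[0..1] ⇒ +0.162208 -0.005289 = +0.156918;  D = +0.155778+0.018881i
d^3_{1,-2}: k∈[0..1] ⇒ -0.033822 +0.000551 = -0.033271;  D = -0.031379-0.011058i
d^3_{2,-2}: k∈[0..1] ⇒ +0.004828 -0.000031 = +0.004797;  D = +0.004072+0.002536i
d^3_{3,-2}: single k=0 term ⇒ -0.000427;  D = -0.000305-0.000299i
Y_3^{m'}(θ=2.7401,φ=3.5055) and Σ D·Y over m':
  (+0.3458-0.2044i)·(-0.0115+0.0221i)  (+0.7226-0.2361i)·(-0.1073+0.0956i)  (-0.4825+0.0472i)·(-0.3820+0.1455i)  (+0.1558+0.0189i)·(-0.4247+0.0000i)  (-0.0314-0.0111i)·(+0.3820+0.1455i)  (+0.0041+0.0025i)·(-0.1073-0.0956i)  (-0.0003-0.0003i)·(+0.0115+0.0221i)
Y_3^-2(R⁻¹ n̂) = +0.046306-0.001349i

Re=0.0463 Im=-0.0013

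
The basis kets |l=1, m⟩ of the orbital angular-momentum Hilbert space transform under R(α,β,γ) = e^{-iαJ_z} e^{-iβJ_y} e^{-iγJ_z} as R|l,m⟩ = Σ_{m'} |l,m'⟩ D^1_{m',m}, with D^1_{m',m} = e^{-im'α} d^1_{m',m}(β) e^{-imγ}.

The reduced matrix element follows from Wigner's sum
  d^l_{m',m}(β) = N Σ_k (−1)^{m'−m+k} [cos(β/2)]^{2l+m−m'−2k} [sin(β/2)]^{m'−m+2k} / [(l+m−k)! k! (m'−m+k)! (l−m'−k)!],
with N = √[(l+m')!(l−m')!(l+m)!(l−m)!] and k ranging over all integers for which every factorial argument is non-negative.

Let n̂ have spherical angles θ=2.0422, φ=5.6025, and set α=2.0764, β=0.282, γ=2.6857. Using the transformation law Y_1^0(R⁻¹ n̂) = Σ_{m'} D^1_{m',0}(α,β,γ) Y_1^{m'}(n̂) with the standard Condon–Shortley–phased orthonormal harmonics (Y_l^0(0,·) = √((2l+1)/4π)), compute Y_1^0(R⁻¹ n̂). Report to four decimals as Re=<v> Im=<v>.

Need the full column D^1_{m',0} for m'=−1..1 at α=2.0764, β=0.282, γ=2.6857.
cos(β/2)=0.990076, sin(β/2)=0.140533
d^1_{-1,0}: single k=1 term ⇒ +0.196772;  D = -0.095304+0.172152i
d^1_{0,0}: k∈[0..1] ⇒ +0.980250 -0.019750 = +0.960501;  D = +0.960501+0.000000i
d^1_{1,0}: single k=0 term ⇒ -0.196772;  D = +0.095304+0.172152i
Y_1^{m'}(θ=2.0422,φ=5.6025) and Σ D·Y over m':
  (-0.0953+0.1722i)·(+0.2392+0.1937i)  (+0.9605+0.0000i)·(-0.2219+0.0000i)  (+0.0953+0.1722i)·(-0.2392+0.1937i)
Y_1^0(R⁻¹ n̂) = -0.325420+0.000000i

Re=-0.3254 Im=0.0000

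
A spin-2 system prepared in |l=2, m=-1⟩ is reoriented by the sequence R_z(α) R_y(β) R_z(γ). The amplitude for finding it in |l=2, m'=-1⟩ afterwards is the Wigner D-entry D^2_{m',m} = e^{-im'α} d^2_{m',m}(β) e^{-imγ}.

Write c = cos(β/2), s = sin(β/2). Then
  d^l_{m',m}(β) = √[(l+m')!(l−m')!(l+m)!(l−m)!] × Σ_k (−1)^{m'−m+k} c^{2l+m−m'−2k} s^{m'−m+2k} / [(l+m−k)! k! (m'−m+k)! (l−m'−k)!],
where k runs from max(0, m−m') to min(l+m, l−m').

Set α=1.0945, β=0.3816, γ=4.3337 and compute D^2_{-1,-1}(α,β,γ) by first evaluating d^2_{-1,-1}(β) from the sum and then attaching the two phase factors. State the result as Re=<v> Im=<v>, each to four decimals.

Re=0.5416 Im=-0.6228

Split into d^2_{-1,-1}(β=0.3816) × two z-phases.
With c≡cos(β/2)=0.981853 and s≡sin(β/2)=0.189644, N=[1·6·1·6]^{1/2}=6.000000
k: max(0,(-1)−(-1))=0 … min(2+(-1),2−(-1))=1
  k=0: (−1)^0·6.0000/(6)·0.9819^4·0.1896^0 = +0.929363
  k=1: (−1)^1·6.0000/(2)·0.9819^2·0.1896^2 = -0.104015
d^2_{-1,-1}(0.3816) = +0.929363 -0.104015 = +0.825349
Phases: e^{-i·(-1)·1.0945}=+0.458491+0.888699i, e^{-i·(-1)·4.3337}=-0.369703-0.929150i ⇒ D=+0.541618-0.622776i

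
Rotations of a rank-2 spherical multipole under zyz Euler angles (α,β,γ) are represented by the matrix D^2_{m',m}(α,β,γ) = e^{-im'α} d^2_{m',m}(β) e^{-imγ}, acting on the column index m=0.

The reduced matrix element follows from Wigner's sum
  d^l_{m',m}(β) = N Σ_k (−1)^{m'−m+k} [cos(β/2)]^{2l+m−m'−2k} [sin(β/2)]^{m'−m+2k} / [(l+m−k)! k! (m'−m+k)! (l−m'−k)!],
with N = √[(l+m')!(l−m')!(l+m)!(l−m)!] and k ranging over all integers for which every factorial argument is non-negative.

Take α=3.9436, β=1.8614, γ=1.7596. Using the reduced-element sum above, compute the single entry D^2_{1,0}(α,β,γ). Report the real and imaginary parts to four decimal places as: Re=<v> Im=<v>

Re=-0.2338 Im=0.2417

Split into d^2_{1,0}(β=1.8614) × two z-phases.
c=cos(1.8614/2)=0.597273, s=sin(1.8614/2)=0.802038; N=√[6·1·2·2]=4.898979
Admissible k: 0..1 (factorial args all ≥0)
  k=0: (−1)^1·4.8990/(2)·0.5973^3·0.8020^1 = -0.418590
  k=1: (−1)^2·4.8990/(2)·0.5973^1·0.8020^3 = +0.754803
d^2_{1,0}(1.8614) = -0.418590 +0.754803 = +0.336213
Phases: e^{-i·(1)·3.9436}=-0.695265+0.718753i, e^{-i·(0)·1.7596}=+1.000000+0.000000i ⇒ D=-0.233757+0.241654i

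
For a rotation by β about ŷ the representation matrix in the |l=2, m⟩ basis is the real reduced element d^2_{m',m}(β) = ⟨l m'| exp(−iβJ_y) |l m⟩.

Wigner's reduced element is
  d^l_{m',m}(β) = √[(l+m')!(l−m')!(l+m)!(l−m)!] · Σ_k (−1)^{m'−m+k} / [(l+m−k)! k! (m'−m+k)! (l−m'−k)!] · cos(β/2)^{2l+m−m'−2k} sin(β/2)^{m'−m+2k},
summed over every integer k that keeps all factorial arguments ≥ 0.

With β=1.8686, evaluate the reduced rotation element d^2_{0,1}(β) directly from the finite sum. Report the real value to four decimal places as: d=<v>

d=-0.3435

d^2_{0,1}(β=1.8686) via Wigner's sum:
c=cos(1.8686/2)=0.594382, s=sin(1.8686/2)=0.804183; N=√[2·2·6·1]=4.898979
Admissible k: 1..2 (factorial args all ≥0)
  k=1: (−1)^0·4.8990/(2)·0.5944^3·0.8042^1 = +0.413644
  k=2: (−1)^1·4.8990/(2)·0.5944^1·0.8042^3 = -0.757192
d^2_{0,1}(1.8686) = +0.413644 -0.757192 = -0.343548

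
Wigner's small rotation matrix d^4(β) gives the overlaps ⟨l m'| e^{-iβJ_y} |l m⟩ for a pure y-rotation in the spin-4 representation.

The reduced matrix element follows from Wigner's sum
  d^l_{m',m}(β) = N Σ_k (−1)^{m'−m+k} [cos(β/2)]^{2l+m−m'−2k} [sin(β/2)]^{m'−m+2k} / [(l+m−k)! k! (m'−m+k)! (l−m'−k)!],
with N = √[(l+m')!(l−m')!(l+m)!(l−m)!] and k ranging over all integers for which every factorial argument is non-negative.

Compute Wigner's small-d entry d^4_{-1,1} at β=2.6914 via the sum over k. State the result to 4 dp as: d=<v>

d^4_{-1,1}(β=2.6914) via Wigner's sum:
c=cos(2.6914/2)=0.223200, s=sin(2.6914/2)=0.974773; N=√[6·120·120·6]=720.000000
k: max(0,(1)−(-1))=2 … min(4+(1),4−(-1))=5
  k=2: (−1)^0·720.0000/(72)·0.2232^6·0.9748^2 = +0.001175
  k=3: (−1)^1·720.0000/(24)·0.2232^4·0.9748^4 = -0.067222
  k=4: (−1)^2·720.0000/(48)·0.2232^2·0.9748^6 = +0.641063
  k=5: (−1)^3·720.0000/(720)·0.2232^0·0.9748^8 = -0.815129
d^4_{-1,1}(2.6914) = +0.001175 -0.067222 +0.641063 -0.815129 = -0.240114

d=-0.2401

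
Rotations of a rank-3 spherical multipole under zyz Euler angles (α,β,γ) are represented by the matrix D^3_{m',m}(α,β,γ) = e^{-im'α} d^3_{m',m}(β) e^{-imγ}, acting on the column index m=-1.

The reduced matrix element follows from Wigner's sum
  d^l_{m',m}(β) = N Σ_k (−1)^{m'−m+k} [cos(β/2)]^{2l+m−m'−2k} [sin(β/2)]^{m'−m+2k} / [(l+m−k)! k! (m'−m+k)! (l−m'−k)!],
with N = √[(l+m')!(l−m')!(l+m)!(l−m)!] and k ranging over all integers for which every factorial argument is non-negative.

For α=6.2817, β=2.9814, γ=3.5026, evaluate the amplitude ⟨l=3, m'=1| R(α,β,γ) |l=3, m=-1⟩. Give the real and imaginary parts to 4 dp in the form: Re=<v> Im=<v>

Re=-0.8701 Im=-0.3300

D^3_{1,-1}(6.2817,2.9814,3.5026) = e^{-i·1·6.2817}·d^3_{1,-1}(2.9814)·e^{-i·-1·3.5026}. Compute d first:
c=cos(2.9814/2)=0.080011, s=sin(2.9814/2)=0.996794; N=√[24·2·2·24]=48.000000
k: max(0,(-1)−(1))=0 … min(3+(-1),3−(1))=2
  k=0: (−1)^2·48.0000/(8)·0.0800^4·0.9968^2 = +0.000244
  k=1: (−1)^3·48.0000/(6)·0.0800^2·0.9968^4 = -0.050560
  k=2: (−1)^4·48.0000/(48)·0.0800^0·0.9968^6 = +0.980918
d^3_{1,-1}(2.9814) = +0.000244 -0.050560 +0.980918 = +0.930602
Phases: e^{-i·(1)·6.2817}=+0.999999+0.001485i, e^{-i·(-1)·3.5026}=-0.935541-0.353217i ⇒ D=-0.870127-0.329997i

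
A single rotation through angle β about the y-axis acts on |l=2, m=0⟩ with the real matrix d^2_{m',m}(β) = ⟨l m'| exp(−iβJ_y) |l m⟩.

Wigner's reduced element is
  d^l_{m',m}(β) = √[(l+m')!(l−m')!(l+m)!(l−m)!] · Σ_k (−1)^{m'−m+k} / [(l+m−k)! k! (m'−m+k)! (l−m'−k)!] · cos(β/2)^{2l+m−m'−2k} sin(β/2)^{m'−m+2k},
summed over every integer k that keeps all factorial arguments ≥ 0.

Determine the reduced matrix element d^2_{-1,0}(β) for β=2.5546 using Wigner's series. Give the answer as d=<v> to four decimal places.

d^2_{-1,0}(β=2.5546) via Wigner's sum:
Half-angle: c=0.289301, s=0.957238. N=√(1·6·2·2)=4.898979
k: max(0,(0)−(-1))=1 … min(2+(0),2−(-1))=2
  k=1: (−1)^0·4.8990/(2)·0.2893^3·0.9572^1 = +0.056773
  k=2: (−1)^1·4.8990/(2)·0.2893^1·0.9572^3 = -0.621563
d^2_{-1,0}(2.5546) = +0.056773 -0.621563 = -0.564790

d=-0.5648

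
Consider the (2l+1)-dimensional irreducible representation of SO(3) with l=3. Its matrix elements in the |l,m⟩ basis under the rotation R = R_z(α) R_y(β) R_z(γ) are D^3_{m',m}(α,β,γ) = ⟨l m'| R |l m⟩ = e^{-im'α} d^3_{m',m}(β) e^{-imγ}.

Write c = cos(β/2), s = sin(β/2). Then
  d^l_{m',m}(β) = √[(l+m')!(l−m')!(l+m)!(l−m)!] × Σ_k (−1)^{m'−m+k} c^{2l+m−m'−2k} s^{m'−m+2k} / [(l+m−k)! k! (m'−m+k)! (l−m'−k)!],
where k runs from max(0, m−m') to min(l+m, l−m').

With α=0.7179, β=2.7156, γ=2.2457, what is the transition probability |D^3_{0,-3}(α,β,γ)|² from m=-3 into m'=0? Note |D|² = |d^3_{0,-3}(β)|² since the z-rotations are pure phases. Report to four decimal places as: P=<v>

First d^3_{0,-3}(β=2.7156), then the phase factors e^{-i(0)α} and e^{-i(-3)γ}:
Half-angle: c=0.211389, s=0.977402. N=√(6·6·1·720)=160.996894
k∈{0} keeps every argument non-negative
  k=0: (−1)^3·160.9969/(36)·0.2114^3·0.9774^3 = -0.039444
d^3_{0,-3}(2.7156) = -0.039444
|D^3_{0,-3}|² = |d^3_{0,-3}(β)|² = (-0.039444)² = 0.001556 (the z-rotation phases have unit modulus)

P=0.0016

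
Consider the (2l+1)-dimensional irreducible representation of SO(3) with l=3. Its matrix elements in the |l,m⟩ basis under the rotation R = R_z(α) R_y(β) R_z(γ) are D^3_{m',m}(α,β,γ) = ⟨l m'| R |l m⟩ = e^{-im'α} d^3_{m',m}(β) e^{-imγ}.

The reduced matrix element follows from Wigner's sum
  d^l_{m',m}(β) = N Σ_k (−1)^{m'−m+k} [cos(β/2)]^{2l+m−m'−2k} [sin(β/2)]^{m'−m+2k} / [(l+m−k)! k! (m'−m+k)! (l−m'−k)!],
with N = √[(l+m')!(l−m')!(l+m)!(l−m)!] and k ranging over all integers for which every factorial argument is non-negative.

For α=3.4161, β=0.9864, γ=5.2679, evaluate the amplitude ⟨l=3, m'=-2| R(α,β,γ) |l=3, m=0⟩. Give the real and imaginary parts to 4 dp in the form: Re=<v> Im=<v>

Re=0.4483 Im=0.2742

Split into d^3_{-2,0}(β=0.9864) × two z-phases.
With c≡cos(β/2)=0.880822 and s≡sin(β/2)=0.473447, N=[1·120·6·6]^{1/2}=65.726707
Admissible k: 2..3 (factorial args all ≥0)
  k=2: (−1)^0·65.7267/(12)·0.8808^4·0.4734^2 = +0.739021
  k=3: (−1)^1·65.7267/(12)·0.8808^2·0.4734^4 = -0.213512
d^3_{-2,0}(0.9864) = +0.739021 -0.213512 = +0.525508
D = (+0.853039+0.521847i)·(+0.525508)·(+1.000000+0.000000i) = +0.448279+0.274235i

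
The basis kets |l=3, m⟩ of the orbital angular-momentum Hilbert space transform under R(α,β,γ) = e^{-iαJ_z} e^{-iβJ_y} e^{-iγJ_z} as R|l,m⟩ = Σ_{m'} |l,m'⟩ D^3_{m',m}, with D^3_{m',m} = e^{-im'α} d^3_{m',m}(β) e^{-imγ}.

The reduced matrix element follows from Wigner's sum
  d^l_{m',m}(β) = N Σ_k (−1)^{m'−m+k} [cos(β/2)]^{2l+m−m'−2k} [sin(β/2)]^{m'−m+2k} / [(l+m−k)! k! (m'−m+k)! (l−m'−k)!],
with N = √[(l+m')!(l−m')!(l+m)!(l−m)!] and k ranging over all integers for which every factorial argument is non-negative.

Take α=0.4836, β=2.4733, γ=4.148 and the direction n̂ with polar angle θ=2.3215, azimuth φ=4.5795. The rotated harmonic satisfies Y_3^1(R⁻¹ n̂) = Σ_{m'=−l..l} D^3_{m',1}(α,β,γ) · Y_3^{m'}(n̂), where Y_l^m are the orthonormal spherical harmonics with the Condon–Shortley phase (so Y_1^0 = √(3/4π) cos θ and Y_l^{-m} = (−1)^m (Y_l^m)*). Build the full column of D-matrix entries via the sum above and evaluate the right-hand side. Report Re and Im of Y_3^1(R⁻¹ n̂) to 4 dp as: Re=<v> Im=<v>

Re=0.0203 Im=0.1936

Need the full column D^3_{m',1} for m'=−3..3 at α=0.4836, β=2.4733, γ=4.148.
cos(β/2)=0.327963, sin(β/2)=0.944691
d^3_{-3,1}: single k=4 term ⇒ +0.331782;  D = -0.299557-0.142636i
d^3_{-2,1}: k∈[3..4] ⇒ +0.188093 -0.780320 = -0.592227;  D = +0.591772-0.023214i
d^3_{-1,1}: k∈[2..4] ⇒ +0.061948 -0.685327 +0.710784 = +0.087406;  D = -0.075730+0.043643i
d^3_{0,1}: k∈[1..3] ⇒ +0.012417 -0.309068 +0.854798 = +0.558146;  D = -0.298552+0.471586i
d^3_{1,1}: k∈[0..2] ⇒ +0.001244 -0.082598 +0.513995 = +0.432642;  D = -0.034915+0.431231i
d^3_{2,1}: k∈[0..1] ⇒ -0.011335 +0.188093 = +0.176758;  D = +0.069290+0.162611i
d^3_{3,1}: single k=0 term ⇒ +0.039987;  D = +0.030983+0.025280i
Y_3^{m'}(θ=2.3215,φ=4.5795) and Σ D·Y over m':
  (-0.2996-0.1426i)·(+0.0633-0.1503i)  (+0.5918-0.0232i)·(+0.3597+0.0979i)  (-0.0757+0.0436i)·(-0.0415+0.3107i)  (-0.2986+0.4716i)·(+0.1714+0.0000i)  (-0.0349+0.4312i)·(+0.0415+0.3107i)  (+0.0693+0.1626i)·(+0.3597-0.0979i)  (+0.0310+0.0253i)·(-0.0633-0.1503i)
Y_3^1(R⁻¹ n̂) = +0.020335+0.193580i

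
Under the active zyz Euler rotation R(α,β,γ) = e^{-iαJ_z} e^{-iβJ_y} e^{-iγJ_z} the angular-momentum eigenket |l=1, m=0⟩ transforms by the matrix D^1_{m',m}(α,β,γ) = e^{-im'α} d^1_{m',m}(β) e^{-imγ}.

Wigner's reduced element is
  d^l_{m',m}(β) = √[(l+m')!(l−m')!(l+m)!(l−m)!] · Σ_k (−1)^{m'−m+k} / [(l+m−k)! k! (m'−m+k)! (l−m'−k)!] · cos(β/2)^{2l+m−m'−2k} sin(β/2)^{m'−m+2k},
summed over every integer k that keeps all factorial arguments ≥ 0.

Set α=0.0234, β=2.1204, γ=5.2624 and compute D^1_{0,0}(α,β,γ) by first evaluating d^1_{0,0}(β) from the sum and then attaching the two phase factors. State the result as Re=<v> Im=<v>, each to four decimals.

Split into d^1_{0,0}(β=2.1204) × two z-phases.
Half-angle: c=0.488698, s=0.872453. N=√(1·1·1·1)=1.000000
k∈{0,1} keeps every argument non-negative
  k=0: (−1)^0·1.0000/(1)·0.4887^2·0.8725^0 = +0.238825
  k=1: (−1)^1·1.0000/(1)·0.4887^0·0.8725^2 = -0.761175
d^1_{0,0}(2.1204) = +0.238825 -0.761175 = -0.522349
Phases: e^{-i·(0)·0.0234}=+1.000000+0.000000i, e^{-i·(0)·5.2624}=+1.000000+0.000000i ⇒ D=-0.522349+0.000000i

Re=-0.5223 Im=0.0000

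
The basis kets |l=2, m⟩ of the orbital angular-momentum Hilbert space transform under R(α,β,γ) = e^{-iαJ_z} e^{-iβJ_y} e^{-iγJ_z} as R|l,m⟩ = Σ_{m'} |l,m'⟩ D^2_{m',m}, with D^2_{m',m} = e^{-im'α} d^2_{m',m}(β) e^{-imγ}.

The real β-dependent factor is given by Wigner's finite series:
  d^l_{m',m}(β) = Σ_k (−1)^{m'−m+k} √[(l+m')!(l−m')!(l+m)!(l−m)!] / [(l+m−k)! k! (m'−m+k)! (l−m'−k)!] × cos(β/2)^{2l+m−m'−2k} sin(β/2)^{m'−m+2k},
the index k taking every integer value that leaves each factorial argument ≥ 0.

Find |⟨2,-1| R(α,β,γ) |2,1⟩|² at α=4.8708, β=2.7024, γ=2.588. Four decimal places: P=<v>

Split into d^2_{-1,1}(β=2.7024) × two z-phases.
Half-angle: c=0.217836, s=0.975985. N=√(1·6·6·1)=6.000000
k∈{2,3} keeps every argument non-negative
  k=2: (−1)^0·6.0000/(2)·0.2178^2·0.9760^2 = +0.135602
  k=3: (−1)^1·6.0000/(6)·0.2178^0·0.9760^4 = -0.907347
d^2_{-1,1}(2.7024) = +0.135602 -0.907347 = -0.771745
|D^2_{-1,1}|² = |d^2_{-1,1}(β)|² = (-0.771745)² = 0.595590 (the z-rotation phases have unit modulus)

P=0.5956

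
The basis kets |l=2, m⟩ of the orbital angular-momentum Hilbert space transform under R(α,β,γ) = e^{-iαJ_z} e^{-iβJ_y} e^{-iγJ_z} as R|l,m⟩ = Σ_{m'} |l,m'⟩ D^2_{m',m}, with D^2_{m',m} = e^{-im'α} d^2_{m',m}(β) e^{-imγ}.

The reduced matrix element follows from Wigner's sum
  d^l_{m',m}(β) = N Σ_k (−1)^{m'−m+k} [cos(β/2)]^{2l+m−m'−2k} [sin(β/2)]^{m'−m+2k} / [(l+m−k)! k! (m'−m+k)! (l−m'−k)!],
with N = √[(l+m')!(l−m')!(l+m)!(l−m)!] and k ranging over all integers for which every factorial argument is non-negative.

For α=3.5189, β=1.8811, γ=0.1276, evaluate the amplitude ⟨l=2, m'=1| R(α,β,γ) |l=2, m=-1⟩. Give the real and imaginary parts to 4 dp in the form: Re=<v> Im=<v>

Re=-0.2462 Im=0.0628

Split into d^2_{1,-1}(β=1.8811) × two z-phases.
Half-angle: c=0.589344, s=0.807882. N=√(6·1·1·6)=6.000000
Admissible k: 0..1 (factorial args all ≥0)
  k=0: (−1)^2·6.0000/(2)·0.5893^2·0.8079^2 = +0.680072
  k=1: (−1)^3·6.0000/(6)·0.5893^0·0.8079^4 = -0.425983
d^2_{1,-1}(1.8811) = +0.680072 -0.425983 = +0.254089
Phases: e^{-i·(1)·3.5189}=-0.929660+0.368419i, e^{-i·(-1)·0.1276}=+0.991870+0.127254i ⇒ D=-0.246208+0.062791i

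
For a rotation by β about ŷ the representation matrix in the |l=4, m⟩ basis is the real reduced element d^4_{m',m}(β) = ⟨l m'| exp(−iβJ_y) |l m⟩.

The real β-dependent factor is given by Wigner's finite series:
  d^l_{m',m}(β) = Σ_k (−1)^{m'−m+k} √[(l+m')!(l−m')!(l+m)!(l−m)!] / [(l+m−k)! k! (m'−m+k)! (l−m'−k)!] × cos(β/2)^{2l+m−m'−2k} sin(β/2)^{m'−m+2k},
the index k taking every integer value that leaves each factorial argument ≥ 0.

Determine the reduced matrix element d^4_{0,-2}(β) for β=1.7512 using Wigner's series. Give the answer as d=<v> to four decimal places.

d=-0.2963

d^4_{0,-2}(β=1.7512) via Wigner's sum:
c=cos(1.7512/2)=0.640536, s=sin(1.7512/2)=0.767928; N=√[24·24·2·720]=910.735966
k∈{0,1,2} keeps every argument non-negative
  k=0: (−1)^2·910.7360/(96)·0.6405^6·0.7679^2 = +0.386389
  k=1: (−1)^3·910.7360/(36)·0.6405^4·0.7679^4 = -1.480971
  k=2: (−1)^4·910.7360/(96)·0.6405^2·0.7679^6 = +0.798236
d^4_{0,-2}(1.7512) = +0.386389 -1.480971 +0.798236 = -0.296346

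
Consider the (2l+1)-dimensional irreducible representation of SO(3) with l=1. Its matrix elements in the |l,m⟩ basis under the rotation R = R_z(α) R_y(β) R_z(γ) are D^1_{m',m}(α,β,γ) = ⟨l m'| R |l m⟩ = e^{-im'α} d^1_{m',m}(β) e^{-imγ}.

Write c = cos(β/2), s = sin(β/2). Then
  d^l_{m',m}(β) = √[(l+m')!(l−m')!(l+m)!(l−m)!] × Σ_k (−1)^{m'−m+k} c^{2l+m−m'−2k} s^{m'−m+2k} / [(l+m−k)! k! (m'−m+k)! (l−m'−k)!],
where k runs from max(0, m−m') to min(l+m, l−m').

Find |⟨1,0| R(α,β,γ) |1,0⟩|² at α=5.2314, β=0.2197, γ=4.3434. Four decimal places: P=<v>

First d^1_{0,0}(β=0.2197), then the phase factors e^{-i(0)α} and e^{-i(0)γ}:
Half-angle: c=0.993973, s=0.109629. N=√(1·1·1·1)=1.000000
Admissible k: 0..1 (factorial args all ≥0)
  k=0: (−1)^0·1.0000/(1)·0.9940^2·0.1096^0 = +0.987981
  k=1: (−1)^1·1.0000/(1)·0.9940^0·0.1096^2 = -0.012019
d^1_{0,0}(0.2197) = +0.987981 -0.012019 = +0.975963
|D^1_{0,0}|² = |d^1_{0,0}(β)|² = (+0.975963)² = 0.952504 (the z-rotation phases have unit modulus)

P=0.9525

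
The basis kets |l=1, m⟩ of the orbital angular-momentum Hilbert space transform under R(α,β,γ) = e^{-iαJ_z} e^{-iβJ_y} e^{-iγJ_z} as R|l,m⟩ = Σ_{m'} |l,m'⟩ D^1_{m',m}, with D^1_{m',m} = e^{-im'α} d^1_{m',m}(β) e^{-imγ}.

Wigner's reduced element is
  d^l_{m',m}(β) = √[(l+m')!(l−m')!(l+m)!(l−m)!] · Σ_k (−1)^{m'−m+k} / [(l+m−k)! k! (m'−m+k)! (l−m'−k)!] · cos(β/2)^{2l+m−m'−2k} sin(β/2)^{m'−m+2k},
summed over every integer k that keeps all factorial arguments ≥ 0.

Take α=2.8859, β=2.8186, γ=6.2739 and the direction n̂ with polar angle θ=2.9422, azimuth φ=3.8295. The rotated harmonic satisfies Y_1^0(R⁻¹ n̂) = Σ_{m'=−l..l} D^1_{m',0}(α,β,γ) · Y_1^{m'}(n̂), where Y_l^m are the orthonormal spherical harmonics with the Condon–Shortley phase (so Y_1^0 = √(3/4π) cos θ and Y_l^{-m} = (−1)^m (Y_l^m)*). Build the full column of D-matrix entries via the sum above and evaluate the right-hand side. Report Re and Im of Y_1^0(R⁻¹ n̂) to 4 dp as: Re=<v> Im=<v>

Need the full column D^1_{m',0} for m'=−1..1 at α=2.8859, β=2.8186, γ=6.2739.
cos(β/2)=0.160795, sin(β/2)=0.986988
d^1_{-1,0}: single k=1 term ⇒ +0.224440;  D = -0.217143+0.056764i
d^1_{0,0}: k∈[0..1] ⇒ +0.025855 -0.974145 = -0.948290;  D = -0.948290+0.000000i
d^1_{1,0}: single k=0 term ⇒ -0.224440;  D = +0.217143+0.056764i
Y_1^{m'}(θ=2.9422,φ=3.8295) and Σ D·Y over m':
  (-0.2171+0.0568i)·(-0.0529+0.0434i)  (-0.9483+0.0000i)·(-0.4789+0.0000i)  (+0.2171+0.0568i)·(+0.0529+0.0434i)
Y_1^0(R⁻¹ n̂) = +0.472185+0.000000i

Re=0.4722 Im=0.0000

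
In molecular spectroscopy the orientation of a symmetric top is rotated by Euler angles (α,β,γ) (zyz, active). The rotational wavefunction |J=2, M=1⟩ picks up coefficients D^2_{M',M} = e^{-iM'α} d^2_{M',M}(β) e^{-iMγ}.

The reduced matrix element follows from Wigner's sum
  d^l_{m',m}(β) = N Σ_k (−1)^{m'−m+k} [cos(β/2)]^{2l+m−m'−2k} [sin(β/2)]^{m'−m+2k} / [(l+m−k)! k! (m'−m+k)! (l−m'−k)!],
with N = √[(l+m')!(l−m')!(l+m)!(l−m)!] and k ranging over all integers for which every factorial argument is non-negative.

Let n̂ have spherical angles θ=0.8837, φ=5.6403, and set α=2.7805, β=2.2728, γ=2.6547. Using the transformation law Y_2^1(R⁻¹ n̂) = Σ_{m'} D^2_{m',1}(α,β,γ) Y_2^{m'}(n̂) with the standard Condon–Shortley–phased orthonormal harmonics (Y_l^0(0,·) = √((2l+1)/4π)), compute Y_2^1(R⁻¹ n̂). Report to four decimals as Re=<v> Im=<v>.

Re=0.0791 Im=-0.1417

Need the full column D^2_{m',1} for m'=−2..2 at α=2.7805, β=2.2728, γ=2.6547.
cos(β/2)=0.420863, sin(β/2)=0.907124
d^2_{-2,1}: single k=3 term ⇒ +0.628306;  D = -0.610993+0.146475i
d^2_{-1,1}: k∈[2..3] ⇒ +0.437256 -0.677122 = -0.239866;  D = -0.237971-0.030096i
d^2_{0,1}: k∈[1..2] ⇒ +0.165640 -0.769514 = -0.603875;  D = +0.533699+0.282542i
d^2_{1,1}: k∈[0..1] ⇒ +0.031373 -0.437256 = -0.405883;  D = -0.268490-0.304392i
d^2_{2,1}: single k=0 term ⇒ -0.135244;  D = +0.047860+0.126493i
Y_2^{m'}(θ=0.8837,φ=5.6403) and Σ D·Y over m':
  (-0.6110+0.1465i)·(+0.0649+0.2216i)  (-0.2380-0.0301i)·(+0.3032+0.2271i)  (+0.5337+0.2825i)·(+0.0653+0.0000i)  (-0.2685-0.3044i)·(-0.3032+0.2271i)  (+0.0479+0.1265i)·(+0.0649-0.2216i)
Y_2^1(R⁻¹ n̂) = +0.079079-0.141660i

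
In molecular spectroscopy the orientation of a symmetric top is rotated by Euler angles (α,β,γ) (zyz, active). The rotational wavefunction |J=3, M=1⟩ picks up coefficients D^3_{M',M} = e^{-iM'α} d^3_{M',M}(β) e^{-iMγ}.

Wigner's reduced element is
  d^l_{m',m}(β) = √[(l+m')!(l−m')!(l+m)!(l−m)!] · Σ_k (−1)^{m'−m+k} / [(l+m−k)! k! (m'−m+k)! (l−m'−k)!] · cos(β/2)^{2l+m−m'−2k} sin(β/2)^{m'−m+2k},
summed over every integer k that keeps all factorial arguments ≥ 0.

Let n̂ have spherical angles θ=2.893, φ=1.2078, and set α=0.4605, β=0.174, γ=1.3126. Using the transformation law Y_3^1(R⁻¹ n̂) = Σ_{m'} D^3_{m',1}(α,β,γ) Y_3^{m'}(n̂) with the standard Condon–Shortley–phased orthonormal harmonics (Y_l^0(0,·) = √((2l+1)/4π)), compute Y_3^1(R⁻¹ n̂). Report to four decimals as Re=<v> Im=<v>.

Need the full column D^3_{m',1} for m'=−3..3 at α=0.4605, β=0.174, γ=1.3126.
cos(β/2)=0.996218, sin(β/2)=0.086890
d^3_{-3,1}: single k=4 term ⇒ +0.000219;  D = +0.000219+0.000015i
d^3_{-2,1}: k∈[3..4] ⇒ +0.004102 -0.000016 = +0.004087;  D = +0.003777-0.001560i
d^3_{-1,1}: k∈[2..4] ⇒ +0.044618 -0.000453 +0.000000 = +0.044166;  D = +0.029079-0.033242i
d^3_{0,1}: k∈[1..3] ⇒ +0.295348 -0.006740 +0.000017 = +0.288624;  D = +0.073696-0.279057i
d^3_{1,1}: k∈[0..2] ⇒ +0.977521 -0.059491 +0.000339 = +0.918369;  D = -0.184525-0.899640i
d^3_{2,1}: k∈[0..1] ⇒ -0.269614 +0.004102 = -0.265512;  D = +0.163377+0.209295i
d^3_{3,1}: single k=0 term ⇒ +0.028801;  D = -0.025965-0.012462i
Y_3^{m'}(θ=2.893,φ=1.2078) and Σ D·Y over m':
  (+0.0002+0.0000i)·(-0.0055+0.0029i)  (+0.0038-0.0016i)·(+0.0448+0.0398i)  (+0.0291-0.0332i)·(+0.1044-0.2748i)  (+0.0737-0.2791i)·(-0.6139+0.0000i)  (-0.1845-0.8996i)·(-0.1044-0.2748i)  (+0.1634+0.2093i)·(+0.0448-0.0398i)  (-0.0260-0.0125i)·(+0.0055+0.0029i)
Y_3^1(R⁻¹ n̂) = -0.263555+0.307306i

Re=-0.2636 Im=0.3073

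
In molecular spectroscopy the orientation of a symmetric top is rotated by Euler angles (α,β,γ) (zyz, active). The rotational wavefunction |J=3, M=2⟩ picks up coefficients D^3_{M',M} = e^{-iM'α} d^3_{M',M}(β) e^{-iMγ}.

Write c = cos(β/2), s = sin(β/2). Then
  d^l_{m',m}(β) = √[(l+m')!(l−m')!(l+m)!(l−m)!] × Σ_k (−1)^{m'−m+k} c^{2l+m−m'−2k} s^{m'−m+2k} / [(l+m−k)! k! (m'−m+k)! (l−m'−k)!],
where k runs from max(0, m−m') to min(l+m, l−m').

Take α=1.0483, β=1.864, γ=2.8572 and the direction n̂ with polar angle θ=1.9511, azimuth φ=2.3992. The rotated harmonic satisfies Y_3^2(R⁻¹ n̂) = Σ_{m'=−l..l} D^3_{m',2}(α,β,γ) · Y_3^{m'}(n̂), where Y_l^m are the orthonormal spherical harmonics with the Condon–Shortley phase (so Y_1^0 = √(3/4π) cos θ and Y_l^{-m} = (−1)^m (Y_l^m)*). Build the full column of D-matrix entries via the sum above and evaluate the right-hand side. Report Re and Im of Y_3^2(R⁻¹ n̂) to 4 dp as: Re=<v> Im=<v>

Need the full column D^3_{m',2} for m'=−3..3 at α=1.0483, β=1.864, γ=2.8572.
cos(β/2)=0.596230, sin(β/2)=0.802814
d^3_{-3,2}: single k=5 term ⇒ +0.487039;  D = -0.409488-0.263679i
d^3_{-2,2}: k∈[4..5] ⇒ +0.738341 -0.267725 = +0.470615;  D = -0.418254+0.215736i
d^3_{-1,2}: k∈[3..4] ⇒ +0.693610 -0.628765 = +0.064845;  D = -0.003001+0.064776i
d^3_{0,2}: k∈[2..3] ⇒ +0.446113 -0.808812 = -0.362699;  D = -0.305594-0.195353i
d^3_{1,2}: k∈[1..2] ⇒ +0.191286 -0.693610 = -0.502324;  D = -0.445672+0.231747i
d^3_{2,2}: k∈[0..1] ⇒ +0.044924 -0.407243 = -0.362319;  D = -0.015568+0.361984i
d^3_{3,2}: single k=0 term ⇒ -0.148169;  D = +0.125104+0.079392i
Y_3^{m'}(θ=1.9511,φ=2.3992) and Σ D·Y over m':
  (-0.4095-0.2637i)·(+0.2038-0.2646i)  (-0.4183+0.2157i)·(-0.0281-0.3259i)  (-0.0030+0.0648i)·(+0.0688+0.0631i)  (-0.3056-0.1954i)·(+0.3201+0.0000i)  (-0.4457+0.2317i)·(-0.0688+0.0631i)  (-0.0156+0.3620i)·(-0.0281+0.3259i)  (+0.1251+0.0794i)·(-0.2038-0.2646i)
Y_3^2(R⁻¹ n̂) = -0.279307+0.017980i

Re=-0.2793 Im=0.0180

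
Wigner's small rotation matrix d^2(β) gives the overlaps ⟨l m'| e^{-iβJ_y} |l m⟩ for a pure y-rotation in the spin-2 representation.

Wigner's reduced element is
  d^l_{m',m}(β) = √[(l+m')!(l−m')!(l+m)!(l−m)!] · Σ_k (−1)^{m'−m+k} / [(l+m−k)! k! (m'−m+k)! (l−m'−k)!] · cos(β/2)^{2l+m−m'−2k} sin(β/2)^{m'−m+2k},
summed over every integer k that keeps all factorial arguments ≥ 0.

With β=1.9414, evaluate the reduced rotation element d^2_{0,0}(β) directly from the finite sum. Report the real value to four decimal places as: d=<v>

d=-0.3032

d^2_{0,0}(β=1.9414) via Wigner's sum:
c=cos(1.9414/2)=0.564722, s=sin(1.9414/2)=0.825281; N=√[2·2·2·2]=4.000000
k: max(0,(0)−(0))=0 … min(2+(0),2−(0))=2
  k=0: (−1)^0·4.0000/(4)·0.5647^4·0.8253^0 = +0.101704
  k=1: (−1)^1·4.0000/(1)·0.5647^2·0.8253^2 = -0.868827
  k=2: (−1)^2·4.0000/(4)·0.5647^0·0.8253^4 = +0.463882
d^2_{0,0}(1.9414) = +0.101704 -0.868827 +0.463882 = -0.303240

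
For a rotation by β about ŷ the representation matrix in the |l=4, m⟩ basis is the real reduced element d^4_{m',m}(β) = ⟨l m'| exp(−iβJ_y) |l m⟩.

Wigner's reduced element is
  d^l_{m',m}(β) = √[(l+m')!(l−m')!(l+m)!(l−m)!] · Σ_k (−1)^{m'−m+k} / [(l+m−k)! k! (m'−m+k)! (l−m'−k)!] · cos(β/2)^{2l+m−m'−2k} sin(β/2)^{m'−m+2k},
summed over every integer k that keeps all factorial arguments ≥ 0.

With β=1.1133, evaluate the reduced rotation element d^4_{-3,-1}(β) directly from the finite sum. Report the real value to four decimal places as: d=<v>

d=0.2943

d^4_{-3,-1}(β=1.1133) via Wigner's sum:
With c≡cos(β/2)=0.849030 and s≡sin(β/2)=0.528345, N=[1·5040·6·120]^{1/2}=1904.940944
Admissible k: 2..3 (factorial args all ≥0)
  k=2: (−1)^0·1904.9409/(240)·0.8490^6·0.5283^2 = +0.829933
  k=3: (−1)^1·1904.9409/(144)·0.8490^4·0.5283^4 = -0.535650
d^4_{-3,-1}(1.1133) = +0.829933 -0.535650 = +0.294283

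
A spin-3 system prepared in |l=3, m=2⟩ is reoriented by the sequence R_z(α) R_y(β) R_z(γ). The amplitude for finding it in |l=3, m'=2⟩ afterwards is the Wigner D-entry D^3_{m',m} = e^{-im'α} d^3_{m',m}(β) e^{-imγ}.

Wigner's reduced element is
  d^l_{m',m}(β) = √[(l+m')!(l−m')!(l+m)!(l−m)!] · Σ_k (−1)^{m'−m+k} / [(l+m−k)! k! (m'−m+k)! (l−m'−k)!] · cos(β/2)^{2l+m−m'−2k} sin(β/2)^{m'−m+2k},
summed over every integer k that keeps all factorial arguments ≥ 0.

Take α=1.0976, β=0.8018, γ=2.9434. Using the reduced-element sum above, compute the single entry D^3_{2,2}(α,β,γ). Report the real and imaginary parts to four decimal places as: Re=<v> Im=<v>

Split into d^3_{2,2}(β=0.8018) × two z-phases.
Half-angle: c=0.920710, s=0.390247. N=√(120·1·120·1)=120.000000
k∈{0,1} keeps every argument non-negative
  k=0: (−1)^0·120.0000/(120)·0.9207^6·0.3902^0 = +0.609169
  k=1: (−1)^1·120.0000/(24)·0.9207^4·0.3902^2 = -0.547194
d^3_{2,2}(0.8018) = +0.609169 -0.547194 = +0.061975
Phases: e^{-i·(2)·1.0976}=-0.584614-0.811312i, e^{-i·(2)·2.9434}=+0.922463+0.386086i ⇒ D=-0.014009-0.060371i

Re=-0.0140 Im=-0.0604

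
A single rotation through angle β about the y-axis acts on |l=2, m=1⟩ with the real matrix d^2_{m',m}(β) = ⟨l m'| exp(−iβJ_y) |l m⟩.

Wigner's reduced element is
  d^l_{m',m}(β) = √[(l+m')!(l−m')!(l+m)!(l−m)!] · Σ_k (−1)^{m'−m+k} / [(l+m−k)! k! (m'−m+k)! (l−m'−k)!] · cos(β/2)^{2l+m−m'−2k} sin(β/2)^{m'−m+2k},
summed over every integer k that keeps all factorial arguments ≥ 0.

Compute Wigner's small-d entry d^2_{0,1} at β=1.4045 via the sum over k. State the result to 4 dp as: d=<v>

d^2_{0,1}(β=1.4045) via Wigner's sum:
With c≡cos(β/2)=0.763391 and s≡sin(β/2)=0.645937, N=[2·2·6·1]^{1/2}=4.898979
The bounds max(0,m−m')=1 and min(l+m,l−m')=2 give 2 terms
  k=1: (−1)^0·4.8990/(2)·0.7634^3·0.6459^1 = +0.703893
  k=2: (−1)^1·4.8990/(2)·0.7634^1·0.6459^3 = -0.503956
d^2_{0,1}(1.4045) = +0.703893 -0.503956 = +0.199936

d=0.1999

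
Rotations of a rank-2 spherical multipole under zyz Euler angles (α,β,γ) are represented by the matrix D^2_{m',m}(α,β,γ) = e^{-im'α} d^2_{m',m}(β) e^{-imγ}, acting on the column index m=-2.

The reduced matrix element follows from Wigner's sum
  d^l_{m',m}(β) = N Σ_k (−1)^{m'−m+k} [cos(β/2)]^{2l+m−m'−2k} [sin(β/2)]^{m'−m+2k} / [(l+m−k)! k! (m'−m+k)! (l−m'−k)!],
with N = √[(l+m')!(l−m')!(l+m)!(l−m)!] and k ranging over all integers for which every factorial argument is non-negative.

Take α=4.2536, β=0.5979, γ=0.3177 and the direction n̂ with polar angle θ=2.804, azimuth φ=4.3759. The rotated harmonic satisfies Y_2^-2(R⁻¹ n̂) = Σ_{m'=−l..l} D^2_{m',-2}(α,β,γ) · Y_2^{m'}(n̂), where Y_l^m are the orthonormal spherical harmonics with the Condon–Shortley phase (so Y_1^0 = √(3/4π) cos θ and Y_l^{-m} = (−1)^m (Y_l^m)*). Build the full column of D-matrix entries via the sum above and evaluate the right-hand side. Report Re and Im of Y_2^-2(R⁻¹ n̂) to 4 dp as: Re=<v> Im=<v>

Re=0.2148 Im=0.1272

Need the full column D^2_{m',-2} for m'=−2..2 at α=4.2536, β=0.5979, γ=0.3177.
cos(β/2)=0.955646, sin(β/2)=0.294517
d^2_{-2,-2}: single k=0 term ⇒ +0.834043;  D = -0.801058+0.232238i
d^2_{-1,-2}: single k=0 term ⇒ -0.514081;  D = -0.090321+0.506085i
d^2_{0,-2}: single k=0 term ⇒ +0.194040;  D = +0.156170+0.115162i
d^2_{1,-2}: single k=0 term ⇒ -0.048827;  D = +0.043385-0.022400i
d^2_{2,-2}: single k=0 term ⇒ +0.007524;  D = -0.000134-0.007523i
Y_2^{m'}(θ=2.804,φ=4.3759) and Σ D·Y over m':
  (-0.8011+0.2322i)·(-0.0331-0.0264i)  (-0.0903+0.5061i)·(+0.0797-0.2279i)  (+0.1562+0.1152i)·(+0.5270+0.0000i)  (+0.0434-0.0224i)·(-0.0797-0.2279i)  (-0.0001-0.0075i)·(-0.0331+0.0264i)
Y_2^-2(R⁻¹ n̂) = +0.214753+0.127223i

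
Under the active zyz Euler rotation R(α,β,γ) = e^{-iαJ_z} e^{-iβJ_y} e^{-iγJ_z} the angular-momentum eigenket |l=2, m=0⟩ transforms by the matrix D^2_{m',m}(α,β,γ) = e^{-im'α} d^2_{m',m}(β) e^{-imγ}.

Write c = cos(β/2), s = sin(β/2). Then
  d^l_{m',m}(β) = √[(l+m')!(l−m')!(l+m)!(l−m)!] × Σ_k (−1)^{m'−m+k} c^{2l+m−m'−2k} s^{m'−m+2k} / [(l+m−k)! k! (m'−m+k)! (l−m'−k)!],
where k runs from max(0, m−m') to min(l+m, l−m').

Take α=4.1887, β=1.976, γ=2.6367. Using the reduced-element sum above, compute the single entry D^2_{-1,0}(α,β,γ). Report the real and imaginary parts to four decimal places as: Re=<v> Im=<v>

First d^2_{-1,0}(β=1.976), then the phase factors e^{-i(-1)α} and e^{-i(0)γ}:
With c≡cos(β/2)=0.550361 and s≡sin(β/2)=0.834927, N=[1·6·2·2]^{1/2}=4.898979
k: max(0,(0)−(-1))=1 … min(2+(0),2−(-1))=2
  k=1: (−1)^0·4.8990/(2)·0.5504^3·0.8349^1 = +0.340931
  k=2: (−1)^1·4.8990/(2)·0.5504^1·0.8349^3 = -0.784637
d^2_{-1,0}(1.976) = +0.340931 -0.784637 = -0.443705
Attach z-rotation phases: D = e^{-i(-1)(4.1887)}·(-0.443705)·e^{-i(0)(2.6367)} = +0.221887+0.384240i

Re=0.2219 Im=0.3842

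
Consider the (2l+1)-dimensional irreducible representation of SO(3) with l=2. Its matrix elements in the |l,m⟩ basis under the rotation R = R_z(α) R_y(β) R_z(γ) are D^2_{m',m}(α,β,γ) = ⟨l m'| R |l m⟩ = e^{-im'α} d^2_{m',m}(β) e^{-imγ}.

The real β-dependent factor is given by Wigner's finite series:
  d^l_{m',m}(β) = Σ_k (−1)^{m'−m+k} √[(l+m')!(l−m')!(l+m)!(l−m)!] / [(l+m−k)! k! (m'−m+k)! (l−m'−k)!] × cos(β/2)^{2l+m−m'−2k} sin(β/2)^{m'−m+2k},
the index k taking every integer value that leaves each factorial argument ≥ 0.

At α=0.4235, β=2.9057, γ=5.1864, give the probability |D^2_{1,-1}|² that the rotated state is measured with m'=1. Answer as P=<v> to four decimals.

P=0.8678

D^2_{1,-1}(0.4235,2.9057,5.1864) = e^{-i·1·0.4235}·d^2_{1,-1}(2.9057)·e^{-i·-1·5.1864}. Compute d first:
c=cos(2.9057/2)=0.117673, s=sin(2.9057/2)=0.993052; N=√[6·1·1·6]=6.000000
The bounds max(0,m−m')=0 and min(l+m,l−m')=1 give 2 terms
  k=0: (−1)^2·6.0000/(2)·0.1177^2·0.9931^2 = +0.040966
  k=1: (−1)^3·6.0000/(6)·0.1177^0·0.9931^4 = -0.972498
d^2_{1,-1}(2.9057) = +0.040966 -0.972498 = -0.931532
|D^2_{1,-1}|² = |d^2_{1,-1}(β)|² = (-0.931532)² = 0.867752 (the z-rotation phases have unit modulus)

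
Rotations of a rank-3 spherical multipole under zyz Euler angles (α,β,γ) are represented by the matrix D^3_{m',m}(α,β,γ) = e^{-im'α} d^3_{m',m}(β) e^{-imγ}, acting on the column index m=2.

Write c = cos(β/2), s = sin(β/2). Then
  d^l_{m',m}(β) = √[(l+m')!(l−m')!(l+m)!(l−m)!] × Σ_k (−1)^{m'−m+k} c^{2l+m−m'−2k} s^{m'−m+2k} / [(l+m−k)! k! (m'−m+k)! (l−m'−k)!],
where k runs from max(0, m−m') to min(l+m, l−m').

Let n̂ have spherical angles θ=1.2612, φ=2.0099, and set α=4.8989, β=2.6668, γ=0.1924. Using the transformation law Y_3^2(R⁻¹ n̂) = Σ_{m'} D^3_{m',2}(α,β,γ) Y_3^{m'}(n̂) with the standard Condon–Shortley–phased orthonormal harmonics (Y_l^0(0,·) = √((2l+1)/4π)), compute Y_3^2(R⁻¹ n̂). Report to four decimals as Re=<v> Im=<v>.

Re=-0.1809 Im=0.3208

Need the full column D^3_{m',2} for m'=−3..3 at α=4.8989, β=2.6668, γ=0.1924.
cos(β/2)=0.235173, sin(β/2)=0.971954
d^3_{-3,2}: single k=5 term ⇒ +0.499678;  D = -0.086867+0.492069i
d^3_{-2,2}: k∈[4..5] ⇒ +0.246789 -0.843088 = -0.596299;  D = +0.596258-0.007023i
d^3_{-1,2}: k∈[3..4] ⇒ +0.075531 -0.645082 = -0.569550;  D = +0.112197+0.558390i
d^3_{0,2}: k∈[2..3] ⇒ +0.015827 -0.270344 = -0.254517;  D = -0.235905+0.095539i
d^3_{1,2}: k∈[1..2] ⇒ +0.002211 -0.075531 = -0.073320;  D = -0.039647-0.061677i
d^3_{2,2}: k∈[0..1] ⇒ +0.000169 -0.014448 = -0.014279;  D = +0.010371-0.009814i
d^3_{3,2}: single k=0 term ⇒ -0.001713;  D = +0.001387+0.001004i
Y_3^{m'}(θ=1.2612,φ=2.0099) and Σ D·Y over m':
  (-0.0869+0.4921i)·(+0.3490+0.0904i)  (+0.5963-0.0070i)·(-0.1804+0.2174i)  (+0.1122+0.5584i)·(+0.0701+0.1493i)  (-0.2359+0.0955i)·(-0.2883+0.0000i)  (-0.0396-0.0617i)·(-0.0701+0.1493i)  (+0.0104-0.0098i)·(-0.1804-0.2174i)  (+0.0014+0.0010i)·(-0.3490+0.0904i)
Y_3^2(R⁻¹ n̂) = -0.180892+0.320812i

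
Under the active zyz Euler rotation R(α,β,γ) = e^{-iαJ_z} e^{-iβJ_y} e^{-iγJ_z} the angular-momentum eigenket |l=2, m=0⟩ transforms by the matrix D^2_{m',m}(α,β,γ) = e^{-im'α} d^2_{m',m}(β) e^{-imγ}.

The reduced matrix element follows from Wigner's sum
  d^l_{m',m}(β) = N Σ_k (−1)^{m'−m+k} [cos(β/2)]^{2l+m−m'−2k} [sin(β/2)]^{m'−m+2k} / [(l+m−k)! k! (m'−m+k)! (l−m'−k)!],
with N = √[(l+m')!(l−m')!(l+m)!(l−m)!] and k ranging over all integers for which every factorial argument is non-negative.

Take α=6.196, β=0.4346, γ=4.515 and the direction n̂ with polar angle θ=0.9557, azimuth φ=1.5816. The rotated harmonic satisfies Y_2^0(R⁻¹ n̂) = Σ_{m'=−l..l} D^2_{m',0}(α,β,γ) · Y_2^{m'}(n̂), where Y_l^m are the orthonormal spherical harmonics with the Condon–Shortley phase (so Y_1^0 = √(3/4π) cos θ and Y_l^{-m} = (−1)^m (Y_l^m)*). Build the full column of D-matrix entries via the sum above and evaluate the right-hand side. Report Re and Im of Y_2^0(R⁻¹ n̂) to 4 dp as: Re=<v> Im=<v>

Re=-0.0884 Im=0.0000

Need the full column D^2_{m',0} for m'=−2..2 at α=6.196, β=0.4346, γ=4.515.
cos(β/2)=0.976483, sin(β/2)=0.215594
d^2_{-2,0}: single k=2 term ⇒ +0.108562;  D = +0.106916-0.018834i
d^2_{-1,0}: k∈[1..2] ⇒ +0.491707 -0.023969 = +0.467738;  D = +0.465961-0.040728i
d^2_{0,0}: k∈[0..2] ⇒ +0.909199 -0.177281 +0.002160 = +0.734078;  D = +0.734078+0.000000i
d^2_{1,0}: k∈[0..1] ⇒ -0.491707 +0.023969 = -0.467738;  D = -0.465961-0.040728i
d^2_{2,0}: single k=0 term ⇒ +0.108562;  D = +0.106916+0.018834i
Y_2^{m'}(θ=0.9557,φ=1.5816) and Σ D·Y over m':
  (+0.1069-0.0188i)·(-0.2576+0.0056i)  (+0.4660-0.0407i)·(-0.0039-0.3641i)  (+0.7341+0.0000i)·(-0.0003+0.0000i)  (-0.4660-0.0407i)·(+0.0039-0.3641i)  (+0.1069+0.0188i)·(-0.2576-0.0056i)
Y_2^0(R⁻¹ n̂) = -0.088444+0.000000i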